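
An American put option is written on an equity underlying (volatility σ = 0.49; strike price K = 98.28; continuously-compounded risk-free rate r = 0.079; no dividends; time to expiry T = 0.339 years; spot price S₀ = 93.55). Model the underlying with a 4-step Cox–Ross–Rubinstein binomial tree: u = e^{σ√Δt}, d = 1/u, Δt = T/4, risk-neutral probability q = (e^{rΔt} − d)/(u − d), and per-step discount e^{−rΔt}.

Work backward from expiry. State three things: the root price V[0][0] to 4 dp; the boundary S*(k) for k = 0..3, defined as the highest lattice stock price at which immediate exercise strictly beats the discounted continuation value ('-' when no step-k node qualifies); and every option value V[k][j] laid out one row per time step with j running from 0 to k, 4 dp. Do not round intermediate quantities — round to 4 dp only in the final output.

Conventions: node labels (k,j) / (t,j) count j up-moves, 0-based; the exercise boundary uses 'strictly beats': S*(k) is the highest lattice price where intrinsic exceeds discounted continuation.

Δt=0.08475, u=1.15332, d=0.86706, q=0.48787, disc=e^(-rΔt)=0.99333
k=4 terminal: V=max(K-S,0) → 45.4064 27.9499 4.7300 0.0000 0.0000
k=3: j=0 S=60.9804 intr=37.2996 cont=36.6438 V=37.2996[EX]; j=1 S=81.1134 intr=17.1666 cont=16.5108 V=17.1666[EX]; j=2 S=107.8934 intr=0.0000 cont=2.4062 V=2.4062[hold]; j=3 S=143.5151 intr=0.0000 cont=0.0000 V=0.0000[hold]  S*(3)=81.1134
k=2: j=0 S=70.3301 intr=27.9499 cont=27.2941 V=27.9499[EX]; j=1 S=93.5500 intr=4.7300 cont=9.8990 V=9.8990[hold]; j=2 S=124.4361 intr=0.0000 cont=1.2241 V=1.2241[hold]  S*(2)=70.3301
k=1: j=0 S=81.1134 intr=17.1666 cont=19.0158 V=19.0158[hold]; j=1 S=107.8934 intr=0.0000 cont=5.6290 V=5.6290[hold]  S*(1)=-
k=0: j=0 S=93.5500 intr=4.7300 cont=12.4015 V=12.4015[hold]  S*(0)=-

price = 12.4015
boundary = - - 70.3301 81.1134
tree:
12.4015
19.0158 5.6290
27.9499 9.8990 1.2241
37.2996 17.1666 2.4062 0.0000
45.4064 27.9499 4.7300 0.0000 0.0000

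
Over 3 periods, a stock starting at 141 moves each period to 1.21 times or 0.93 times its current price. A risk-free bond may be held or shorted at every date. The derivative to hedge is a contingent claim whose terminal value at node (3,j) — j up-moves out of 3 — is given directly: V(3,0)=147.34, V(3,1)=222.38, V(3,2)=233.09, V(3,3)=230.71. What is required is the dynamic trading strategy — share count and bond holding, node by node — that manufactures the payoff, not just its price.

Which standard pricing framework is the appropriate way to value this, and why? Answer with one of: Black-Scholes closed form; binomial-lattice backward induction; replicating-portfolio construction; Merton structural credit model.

framework: replicating-portfolio construction

Key observation: the deliverable is the dynamic trading strategy on the 3-step tree (spot 141, moves 1.21 and 0.93), so the valuation must go through the node-by-node replicating-portfolio solve.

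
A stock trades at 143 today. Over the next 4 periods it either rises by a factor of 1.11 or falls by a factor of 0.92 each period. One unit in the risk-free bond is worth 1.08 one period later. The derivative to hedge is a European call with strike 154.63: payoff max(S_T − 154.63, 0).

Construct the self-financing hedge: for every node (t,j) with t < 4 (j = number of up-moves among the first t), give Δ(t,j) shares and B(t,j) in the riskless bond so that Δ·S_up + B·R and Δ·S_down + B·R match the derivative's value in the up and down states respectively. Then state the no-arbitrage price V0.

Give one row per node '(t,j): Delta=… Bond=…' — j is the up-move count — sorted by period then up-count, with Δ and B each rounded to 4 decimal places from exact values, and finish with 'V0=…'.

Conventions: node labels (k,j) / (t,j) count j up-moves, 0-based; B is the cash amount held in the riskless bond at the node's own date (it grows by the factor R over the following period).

The replicating-portfolio and risk-neutral prices coincide; use p* = (1.08−0.92)/(1.11−0.92) = 0.8421 for the latter.
At maturity the claim pays: V(4,0)=0.0000, V(4,1)=0.0000, V(4,2)=0.0000, V(4,3)=25.2955, V(4,4)=62.4541
Node (3,0) S=111.3524: V=(p*·0.0000+(1−p*)·0.0000)/1.08=0.0000; Δ=(0.0000−0.0000)/(123.6011−102.4442)=0.0000; B=V−Δ·S=0.0000
Node (3,1) S=134.3491: V=(p*·0.0000+(1−p*)·0.0000)/1.08=0.0000; Δ=(0.0000−0.0000)/(149.1275−123.6011)=0.0000; B=V−Δ·S=0.0000
Node (3,2) S=162.0951: V=(p*·25.2955+(1−p*)·0.0000)/1.08=19.7236; Δ=(25.2955−0.0000)/(179.9255−149.1275)=0.8213; B=V−Δ·S=-113.4108
Node (3,3) S=195.5712: V=(p*·62.4541+(1−p*)·25.2955)/1.08=52.3953; Δ=(62.4541−25.2955)/(217.0841−179.9255)=1.0000; B=V−Δ·S=-143.1759
Node (2,0) S=121.0352: V=(p*·0.0000+(1−p*)·0.0000)/1.08=0.0000; Δ=(0.0000−0.0000)/(134.3491−111.3524)=0.0000; B=V−Δ·S=0.0000
Node (2,1) S=146.0316: V=(p*·19.7236+(1−p*)·0.0000)/1.08=15.3790; Δ=(19.7236−0.0000)/(162.0951−134.3491)=0.7109; B=V−Δ·S=-88.4295
Node (2,2) S=176.1903: V=(p*·52.3953+(1−p*)·19.7236)/1.08=43.7376; Δ=(52.3953−19.7236)/(195.5712−162.0951)=0.9760; B=V−Δ·S=-128.2187
Node (1,0) S=131.5600: V=(p*·15.3790+(1−p*)·0.0000)/1.08=11.9915; Δ=(15.3790−0.0000)/(146.0316−121.0352)=0.6153; B=V−Δ·S=-68.9508
Node (1,1) S=158.7300: V=(p*·43.7376+(1−p*)·15.3790)/1.08=36.3518; Δ=(43.7376−15.3790)/(176.1903−146.0316)=0.9403; B=V−Δ·S=-112.9039
Node (0,0) S=143.0000: V=(p*·36.3518+(1−p*)·11.9915)/1.08=30.0976; Δ=(36.3518−11.9915)/(158.7300−131.5600)=0.8966; B=V−Δ·S=-98.1147
As a check, the time-0 holding Δ(0,0)·S0 + B(0,0) comes to 30.0976 — exactly V0.

(0,0): Delta=0.8966 Bond=-98.1147
(1,0): Delta=0.6153 Bond=-68.9508
(1,1): Delta=0.9403 Bond=-112.9039
(2,0): Delta=0.0000 Bond=0.0000
(2,1): Delta=0.7109 Bond=-88.4295
(2,2): Delta=0.9760 Bond=-128.2187
(3,0): Delta=0.0000 Bond=0.0000
(3,1): Delta=0.0000 Bond=0.0000
(3,2): Delta=0.8213 Bond=-113.4108
(3,3): Delta=1.0000 Bond=-143.1759
V0=30.0976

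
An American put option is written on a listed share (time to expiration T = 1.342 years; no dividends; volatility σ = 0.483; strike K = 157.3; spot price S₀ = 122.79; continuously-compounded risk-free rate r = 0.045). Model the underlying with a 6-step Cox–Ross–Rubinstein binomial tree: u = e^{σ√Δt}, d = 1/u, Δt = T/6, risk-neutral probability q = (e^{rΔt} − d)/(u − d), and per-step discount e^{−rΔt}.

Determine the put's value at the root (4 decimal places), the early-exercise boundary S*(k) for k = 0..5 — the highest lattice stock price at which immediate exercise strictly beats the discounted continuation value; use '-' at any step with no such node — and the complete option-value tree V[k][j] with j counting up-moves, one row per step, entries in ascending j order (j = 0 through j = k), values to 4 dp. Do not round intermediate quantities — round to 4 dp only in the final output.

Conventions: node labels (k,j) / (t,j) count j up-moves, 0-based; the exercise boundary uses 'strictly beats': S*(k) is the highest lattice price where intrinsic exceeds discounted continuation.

Δt=0.22367  u=1.25662  d=0.79578  q=0.46509  discount=0.98999
step 6 (expiry): payoffs max(K−S,0) = 126.1158 108.0570 79.5405 34.5100 0.0000 0.0000 0.0000
step 5: (k=5,j=0): S=39.1868, K−S=118.1132, hold=116.5379 ⇒ V=118.1132 exercise | (k=5,j=1): S=61.8798, K−S=95.4202, hold=93.8449 ⇒ V=95.4202 exercise | (k=5,j=2): S=97.7143, K−S=59.5857, hold=58.0104 ⇒ V=59.5857 exercise | (k=5,j=3): S=154.3006, K−S=2.9994, hold=18.2748 ⇒ V=18.2748 continue | (k=5,j=4): S=243.6559, K−S=0.0000, hold=0.0000 ⇒ V=0.0000 continue | (k=5,j=5): S=384.7568, K−S=0.0000, hold=0.0000 ⇒ V=0.0000 continue  boundary S*=97.7143
step 4: (k=4,j=0): S=49.2430, K−S=108.0570, hold=106.4817 ⇒ V=108.0570 exercise | (k=4,j=1): S=77.7595, K−S=79.5405, hold=77.9652 ⇒ V=79.5405 exercise | (k=4,j=2): S=122.7900, K−S=34.5100, hold=39.9680 ⇒ V=39.9680 continue | (k=4,j=3): S=193.8975, K−S=0.0000, hold=9.6775 ⇒ V=9.6775 continue | (k=4,j=4): S=306.1834, K−S=0.0000, hold=0.0000 ⇒ V=0.0000 continue  boundary S*=77.7595
step 3: (k=3,j=0): S=61.8798, K−S=95.4202, hold=93.8449 ⇒ V=95.4202 exercise | (k=3,j=1): S=97.7143, K−S=59.5857, hold=60.5234 ⇒ V=60.5234 continue | (k=3,j=2): S=154.3006, K−S=2.9994, hold=25.6210 ⇒ V=25.6210 continue | (k=3,j=3): S=243.6559, K−S=0.0000, hold=5.1247 ⇒ V=5.1247 continue  boundary S*=61.8798
step 2: (k=2,j=0): S=77.7595, K−S=79.5405, hold=78.3970 ⇒ V=79.5405 exercise | (k=2,j=1): S=122.7900, K−S=34.5100, hold=43.8471 ⇒ V=43.8471 continue | (k=2,j=2): S=193.8975, K−S=0.0000, hold=15.9272 ⇒ V=15.9272 continue  boundary S*=77.7595
step 1: (k=1,j=0): S=97.7143, K−S=59.5857, hold=62.3095 ⇒ V=62.3095 continue | (k=1,j=1): S=154.3006, K−S=2.9994, hold=30.5527 ⇒ V=30.5527 continue  boundary S*=-
step 0: (k=0,j=0): S=122.7900, K−S=34.5100, hold=47.0636 ⇒ V=47.0636 continue  boundary S*=-

price = 47.0636
boundary = - - 77.7595 61.8798 77.7595 97.7143
tree:
47.0636
62.3095 30.5527
79.5405 43.8471 15.9272
95.4202 60.5234 25.6210 5.1247
108.0570 79.5405 39.9680 9.6775 0.0000
118.1132 95.4202 59.5857 18.2748 0.0000 0.0000
126.1158 108.0570 79.5405 34.5100 0.0000 0.0000 0.0000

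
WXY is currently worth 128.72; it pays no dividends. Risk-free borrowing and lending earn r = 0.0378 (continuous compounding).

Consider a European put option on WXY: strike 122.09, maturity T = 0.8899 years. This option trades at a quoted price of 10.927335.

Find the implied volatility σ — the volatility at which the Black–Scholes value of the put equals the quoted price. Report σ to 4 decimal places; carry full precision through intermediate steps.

At σ = 0.3395 the Black–Scholes value reproduces the quote:
σ√T = 0.3395·√0.8899 = 0.320266
d₁ = (ln(S/K) + (r+σ²/2)T) / (σ√T) = (ln(128.72/122.09) + (0.0378+0.3395²/2)·0.8899) / 0.320266 = (0.052881 + 0.084923) / 0.320266 = 0.430281
d₂ = d₁ − σ√T = 0.430281 − 0.320266 = 0.110016
e^{−rT} = 0.966921
N(−d₁) = 0.333496,  N(−d₂) = 0.456199
V = K·e^{−rT}·N(−d₂) − S·N(−d₁) = 53.854882 − 42.927547 = 10.927335 (the quoted price), and the Black–Scholes price is strictly increasing in σ, so σ is unique

sigma = 0.3395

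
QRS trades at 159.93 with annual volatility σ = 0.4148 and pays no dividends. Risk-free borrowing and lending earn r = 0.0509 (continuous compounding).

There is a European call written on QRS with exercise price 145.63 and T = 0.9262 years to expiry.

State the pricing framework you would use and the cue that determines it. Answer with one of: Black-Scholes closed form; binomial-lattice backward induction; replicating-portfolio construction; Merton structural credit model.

Key observation: everything needed for the exact continuous-time valuation of the European call on QRS (strike 145.63) is given, and no feature rules the closed form out.

framework: Black-Scholes closed form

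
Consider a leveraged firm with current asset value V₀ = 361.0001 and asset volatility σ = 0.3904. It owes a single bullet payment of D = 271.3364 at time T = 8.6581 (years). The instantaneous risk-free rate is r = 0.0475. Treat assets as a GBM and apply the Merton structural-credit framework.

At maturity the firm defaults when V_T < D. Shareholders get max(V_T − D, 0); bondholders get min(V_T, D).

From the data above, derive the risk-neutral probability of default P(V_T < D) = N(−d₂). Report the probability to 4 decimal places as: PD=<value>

PD=0.4872

Apply the equity-as-call identities (strike 271.3364, horizon 8.6581 years):
d₁ = [ln(V₀/D) + (r + σ²/2)T] / (σ√T)
   = [ln(361.0001/271.3364) + (0.0475 + 0.5·0.3904²)·8.6581] / (0.3904·√8.6581)
   = [0.285519 + 1.071060] / 1.148738 = 1.180929
d₂ = d₁ − σ√T = 1.180929 − 1.148738 = 0.032191
risk-neutral PD = N(−d₂) = N(-0.032191) = 0.487160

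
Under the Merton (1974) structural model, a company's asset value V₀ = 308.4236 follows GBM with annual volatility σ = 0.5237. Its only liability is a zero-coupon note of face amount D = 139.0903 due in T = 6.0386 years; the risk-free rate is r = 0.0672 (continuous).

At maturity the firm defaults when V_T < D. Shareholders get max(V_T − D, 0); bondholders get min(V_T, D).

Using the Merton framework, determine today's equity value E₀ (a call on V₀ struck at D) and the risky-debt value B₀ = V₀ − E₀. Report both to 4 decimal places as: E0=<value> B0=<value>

Work the structural quantities from V₀ = 308.4236 against face 139.0903:
d₁ = [ln(V₀/D) + (r + σ²/2)T] / (σ√T)
   = [ln(308.4236/139.0903) + (0.0672 + 0.5·0.5237²)·6.0386] / (0.5237·√6.0386)
   = [0.796351 + 1.233872] / 1.286917 = 1.577586
d₂ = d₁ − σ√T = 1.577586 − 1.286917 = 0.290669
N(d₁) = 0.942670,  N(d₂) = 0.614348,  e^(−rT) = 0.666447
E₀ = V₀·N(d₁) − D·e^(−rT)·N(d₂)
   = 308.4236·0.942670 − 139.0903·0.666447·0.614348 = 233.793762
B₀ = V₀ − E₀ = 308.4236 − 233.793762 = 74.629838

E0=233.7938 B0=74.6298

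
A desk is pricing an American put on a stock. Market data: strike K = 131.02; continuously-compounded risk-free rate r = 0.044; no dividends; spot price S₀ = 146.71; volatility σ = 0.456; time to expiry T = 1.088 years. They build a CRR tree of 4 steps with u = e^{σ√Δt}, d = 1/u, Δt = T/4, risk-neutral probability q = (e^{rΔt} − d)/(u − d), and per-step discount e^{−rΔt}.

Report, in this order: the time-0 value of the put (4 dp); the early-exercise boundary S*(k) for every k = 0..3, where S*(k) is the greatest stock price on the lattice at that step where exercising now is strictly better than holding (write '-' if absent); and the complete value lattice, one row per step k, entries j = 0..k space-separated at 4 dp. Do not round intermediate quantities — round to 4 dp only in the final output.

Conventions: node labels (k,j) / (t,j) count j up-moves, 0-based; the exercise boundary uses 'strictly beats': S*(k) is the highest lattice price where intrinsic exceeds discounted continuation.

Δt=0.27200, u=1.26848, d=0.78834, q=0.46590, disc=e^(-rΔt)=0.98810
k=4 terminal: V=max(K-S,0) → 74.3539 39.8417 0.0000 0.0000 0.0000
k=3: j=0 S=71.8799 intr=59.1401 cont=57.5814 V=59.1401[EX]; j=1 S=115.6580 intr=15.3620 cont=21.0263 V=21.0263[hold]; j=2 S=186.0989 intr=0.0000 cont=0.0000 V=0.0000[hold]; j=3 S=299.4416 intr=0.0000 cont=0.0000 V=0.0000[hold]  S*(3)=71.8799
k=2: j=0 S=91.1783 intr=39.8417 cont=40.8906 V=40.8906[hold]; j=1 S=146.7100 intr=0.0000 cont=11.0966 V=11.0966[hold]; j=2 S=236.0630 intr=0.0000 cont=0.0000 V=0.0000[hold]  S*(2)=-
k=1: j=0 S=115.6580 intr=15.3620 cont=26.6883 V=26.6883[hold]; j=1 S=186.0989 intr=0.0000 cont=5.8562 V=5.8562[hold]  S*(1)=-
k=0: j=0 S=146.7100 intr=0.0000 cont=16.7806 V=16.7806[hold]  S*(0)=-

price = 16.7806
boundary = - - - 71.8799
tree:
16.7806
26.6883 5.8562
40.8906 11.0966 0.0000
59.1401 21.0263 0.0000 0.0000
74.3539 39.8417 0.0000 0.0000 0.0000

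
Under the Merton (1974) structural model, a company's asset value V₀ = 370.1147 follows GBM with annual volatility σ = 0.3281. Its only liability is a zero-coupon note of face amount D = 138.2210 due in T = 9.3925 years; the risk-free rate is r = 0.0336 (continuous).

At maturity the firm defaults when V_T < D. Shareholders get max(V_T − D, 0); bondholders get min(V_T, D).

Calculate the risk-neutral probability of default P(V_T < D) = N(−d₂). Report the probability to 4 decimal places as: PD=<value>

Work the structural quantities from V₀ = 370.1147 against face 138.2210:
d₁ = [ln(V₀/D) + (r + σ²/2)T] / (σ√T)
   = [ln(370.1147/138.2210) + (0.0336 + 0.5·0.3281²)·9.3925] / (0.3281·√9.3925)
   = [0.984959 + 0.821137] / 1.005534 = 1.796156
d₂ = d₁ − σ√T = 1.796156 − 1.005534 = 0.790622
risk-neutral PD = N(−d₂) = N(-0.790622) = 0.214582

PD=0.2146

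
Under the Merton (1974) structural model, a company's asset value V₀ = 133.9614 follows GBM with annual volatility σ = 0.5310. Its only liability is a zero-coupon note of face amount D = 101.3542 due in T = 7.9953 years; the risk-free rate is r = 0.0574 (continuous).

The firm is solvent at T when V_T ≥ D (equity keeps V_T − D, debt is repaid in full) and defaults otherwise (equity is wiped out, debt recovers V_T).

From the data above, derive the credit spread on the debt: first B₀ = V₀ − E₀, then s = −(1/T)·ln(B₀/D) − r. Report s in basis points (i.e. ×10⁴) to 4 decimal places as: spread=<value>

With assets at 133.9614 and a single debt payment of 101.3542 at 7.9953 years:
d₁ = [ln(V₀/D) + (r + σ²/2)T] / (σ√T)
   = [ln(133.9614/101.3542) + (0.0574 + 0.5·0.5310²)·7.9953] / (0.5310·√7.9953)
   = [0.278930 + 1.586112] / 1.501454 = 1.242158
d₂ = d₁ − σ√T = 1.242158 − 1.501454 = -0.259296
N(d₁) = 0.892911,  N(d₂) = 0.397703,  e^(−rT) = 0.631959
E₀ = V₀·N(d₁) − D·e^(−rT)·N(d₂)
   = 133.9614·0.892911 − 101.3542·0.631959·0.397703 = 94.141984
B₀ = V₀ − E₀ = 133.9614 − 94.141984 = 39.819416
spread = −(1/T)·ln(B₀/D) − r = −(1/7.9953)·ln(39.819416/101.3542) − 0.0574 = 0.05945199
in basis points: 0.05945199 × 10⁴ = 594.5199 bp

spread=594.5199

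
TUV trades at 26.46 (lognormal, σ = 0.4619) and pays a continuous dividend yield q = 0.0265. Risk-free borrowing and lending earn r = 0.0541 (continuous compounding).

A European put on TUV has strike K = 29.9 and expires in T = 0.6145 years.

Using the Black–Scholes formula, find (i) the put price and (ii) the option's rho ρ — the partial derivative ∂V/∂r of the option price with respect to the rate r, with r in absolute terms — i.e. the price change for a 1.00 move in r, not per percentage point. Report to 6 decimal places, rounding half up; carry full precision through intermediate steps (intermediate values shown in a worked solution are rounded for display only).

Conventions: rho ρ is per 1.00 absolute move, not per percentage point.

σ√T = 0.4619·√0.6145 = 0.362084
d₁ = (ln(S/K) + (r−q+σ²/2)T) / (σ√T) = (ln(26.46/29.9) + (0.0541−0.0265+0.4619²/2)·0.6145) / 0.362084 = (-0.122224 + 0.082512) / 0.362084 = -0.109676
d₂ = d₁ − σ√T = -0.109676 − 0.362084 = -0.471760
e^{−rT} = 0.967302
e^{−qT} = 0.983848
N(−d₁) = 0.543667,  N(−d₂) = 0.681451
Put price V = K·e^{−rT}·N(−d₂) − S·e^{−qT}·N(−d₁) = 19.709146 − 14.153064 = 5.556081
ρ = −K·T·e^{−rT}·N(−d₂) = -12.111270

price = 5.556081
ρ = -12.111270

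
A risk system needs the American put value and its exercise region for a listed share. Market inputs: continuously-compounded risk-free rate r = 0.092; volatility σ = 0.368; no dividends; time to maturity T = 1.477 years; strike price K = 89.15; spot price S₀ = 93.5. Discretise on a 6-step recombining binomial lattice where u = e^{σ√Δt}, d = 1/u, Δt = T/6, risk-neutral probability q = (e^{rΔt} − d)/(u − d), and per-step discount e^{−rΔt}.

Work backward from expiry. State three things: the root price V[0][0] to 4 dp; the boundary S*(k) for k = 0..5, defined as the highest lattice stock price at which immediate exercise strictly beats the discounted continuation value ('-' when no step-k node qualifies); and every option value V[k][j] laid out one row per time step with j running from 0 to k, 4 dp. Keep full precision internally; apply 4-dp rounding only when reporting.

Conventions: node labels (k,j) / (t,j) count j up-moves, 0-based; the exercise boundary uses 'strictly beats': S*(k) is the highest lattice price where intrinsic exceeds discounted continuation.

Δt=0.24617  u=1.20031  d=0.83311  q=0.51686  discount=0.97761
step 6 (expiry): payoffs max(K−S,0) = 57.8863 44.1066 24.2535 0.0000 0.0000 0.0000 0.0000
step 5: (k=5,j=0): S=37.5263, K−S=51.6237, hold=49.6274 ⇒ V=51.6237 exercise | (k=5,j=1): S=54.0662, K−S=35.0838, hold=33.0875 ⇒ V=35.0838 exercise | (k=5,j=2): S=77.8962, K−S=11.2538, hold=11.4554 ⇒ V=11.4554 continue | (k=5,j=3): S=112.2294, K−S=0.0000, hold=0.0000 ⇒ V=0.0000 continue | (k=5,j=4): S=161.6952, K−S=0.0000, hold=0.0000 ⇒ V=0.0000 continue | (k=5,j=5): S=232.9633, K−S=0.0000, hold=0.0000 ⇒ V=0.0000 continue  boundary S*=54.0662
step 4: (k=4,j=0): S=45.0434, K−S=44.1066, hold=42.1103 ⇒ V=44.1066 exercise | (k=4,j=1): S=64.8965, K−S=24.2535, hold=22.3591 ⇒ V=24.2535 exercise | (k=4,j=2): S=93.5000, K−S=0.0000, hold=5.4107 ⇒ V=5.4107 continue | (k=4,j=3): S=134.7107, K−S=0.0000, hold=0.0000 ⇒ V=0.0000 continue | (k=4,j=4): S=194.0851, K−S=0.0000, hold=0.0000 ⇒ V=0.0000 continue  boundary S*=64.8965
step 3: (k=3,j=0): S=54.0662, K−S=35.0838, hold=33.0875 ⇒ V=35.0838 exercise | (k=3,j=1): S=77.8962, K−S=11.2538, hold=14.1894 ⇒ V=14.1894 continue | (k=3,j=2): S=112.2294, K−S=0.0000, hold=2.5556 ⇒ V=2.5556 continue | (k=3,j=3): S=161.6952, K−S=0.0000, hold=0.0000 ⇒ V=0.0000 continue  boundary S*=54.0662
step 2: (k=2,j=0): S=64.8965, K−S=24.2535, hold=23.7405 ⇒ V=24.2535 exercise | (k=2,j=1): S=93.5000, K−S=0.0000, hold=7.9932 ⇒ V=7.9932 continue | (k=2,j=2): S=134.7107, K−S=0.0000, hold=1.2070 ⇒ V=1.2070 continue  boundary S*=64.8965
step 1: (k=1,j=0): S=77.8962, K−S=11.2538, hold=15.4943 ⇒ V=15.4943 continue | (k=1,j=1): S=112.2294, K−S=0.0000, hold=4.3853 ⇒ V=4.3853 continue  boundary S*=-
step 0: (k=0,j=0): S=93.5000, K−S=0.0000, hold=9.5341 ⇒ V=9.5341 continue  boundary S*=-

price = 9.5341
boundary = - - 64.8965 54.0662 64.8965 54.0662
tree:
9.5341
15.4943 4.3853
24.2535 7.9932 1.2070
35.0838 14.1894 2.5556 0.0000
44.1066 24.2535 5.4107 0.0000 0.0000
51.6237 35.0838 11.4554 0.0000 0.0000 0.0000
57.8863 44.1066 24.2535 0.0000 0.0000 0.0000 0.0000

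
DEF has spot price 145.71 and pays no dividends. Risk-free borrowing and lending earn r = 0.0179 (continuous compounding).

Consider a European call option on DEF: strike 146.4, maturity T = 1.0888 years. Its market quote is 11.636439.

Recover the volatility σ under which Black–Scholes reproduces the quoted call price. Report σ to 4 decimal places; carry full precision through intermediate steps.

At σ = 0.1752 the Black–Scholes value reproduces the quote:
σ√T = 0.1752·√1.0888 = 0.182813
d₁ = (ln(S/K) + (r+σ²/2)T) / (σ√T) = (ln(145.71/146.4) + (0.0179+0.1752²/2)·1.0888) / 0.182813 = (-0.004724 + 0.036200) / 0.182813 = 0.172174
d₂ = d₁ − σ√T = 0.172174 − 0.182813 = -0.010640
e^{−rT} = 0.980699
N(d₁) = 0.568349,  N(d₂) = 0.495755
V = S·N(d₁) − K·e^{−rT}·N(d₂) = 82.814199 − 71.177760 = 11.636439 (matching the quote); vega is positive throughout, so no other σ reproduces this price

sigma = 0.1752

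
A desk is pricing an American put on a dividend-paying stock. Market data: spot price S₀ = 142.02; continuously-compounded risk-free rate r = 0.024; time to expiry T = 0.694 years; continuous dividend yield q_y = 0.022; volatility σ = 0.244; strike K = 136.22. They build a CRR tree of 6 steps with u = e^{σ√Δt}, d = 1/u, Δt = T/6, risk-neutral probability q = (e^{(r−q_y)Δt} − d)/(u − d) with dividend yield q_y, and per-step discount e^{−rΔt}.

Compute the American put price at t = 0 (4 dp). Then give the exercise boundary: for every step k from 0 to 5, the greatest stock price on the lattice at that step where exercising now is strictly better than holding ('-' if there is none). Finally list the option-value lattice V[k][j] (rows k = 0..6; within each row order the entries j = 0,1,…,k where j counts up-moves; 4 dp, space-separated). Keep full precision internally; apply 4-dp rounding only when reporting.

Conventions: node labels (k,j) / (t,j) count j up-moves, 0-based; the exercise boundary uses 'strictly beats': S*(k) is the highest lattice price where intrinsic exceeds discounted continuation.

price = 8.6172
boundary = - - - - 101.9041 110.7213
tree:
8.6172
12.9087 4.0302
18.7038 6.7219 1.1452
25.9963 10.9325 2.2113 0.0000
34.3159 17.1575 4.2697 0.0000 0.0000
42.4309 25.4987 8.2443 0.0000 0.0000 0.0000
49.8997 34.3159 15.9186 0.0000 0.0000 0.0000 0.0000

Δt=0.11567  u=1.08652  d=0.92037  q=0.48066  discount=0.99723
step 6 (expiry): payoffs max(K−S,0) = 49.8997 34.3159 15.9186 0.0000 0.0000 0.0000 0.0000
step 5: (k=5,j=0): S=93.7891, K−S=42.4309, hold=42.2917 ⇒ V=42.4309 exercise | (k=5,j=1): S=110.7213, K−S=25.4987, hold=25.4025 ⇒ V=25.4987 exercise | (k=5,j=2): S=130.7104, K−S=5.5096, hold=8.2443 ⇒ V=8.2443 continue | (k=5,j=3): S=154.3082, K−S=0.0000, hold=0.0000 ⇒ V=0.0000 continue | (k=5,j=4): S=182.1662, K−S=0.0000, hold=0.0000 ⇒ V=0.0000 continue | (k=5,j=5): S=215.0536, K−S=0.0000, hold=0.0000 ⇒ V=0.0000 continue  boundary S*=110.7213
step 4: (k=4,j=0): S=101.9041, K−S=34.3159, hold=34.1973 ⇒ V=34.3159 exercise | (k=4,j=1): S=120.3014, K−S=15.9186, hold=17.1575 ⇒ V=17.1575 continue | (k=4,j=2): S=142.0200, K−S=0.0000, hold=4.2697 ⇒ V=4.2697 continue | (k=4,j=3): S=167.6596, K−S=0.0000, hold=0.0000 ⇒ V=0.0000 continue | (k=4,j=4): S=197.9280, K−S=0.0000, hold=0.0000 ⇒ V=0.0000 continue  boundary S*=101.9041
step 3: (k=3,j=0): S=110.7213, K−S=25.4987, hold=25.9963 ⇒ V=25.9963 continue | (k=3,j=1): S=130.7104, K−S=5.5096, hold=10.9325 ⇒ V=10.9325 continue | (k=3,j=2): S=154.3082, K−S=0.0000, hold=2.2113 ⇒ V=2.2113 continue | (k=3,j=3): S=182.1662, K−S=0.0000, hold=0.0000 ⇒ V=0.0000 continue  boundary S*=-
step 2: (k=2,j=0): S=120.3014, K−S=15.9186, hold=18.7038 ⇒ V=18.7038 continue | (k=2,j=1): S=142.0200, K−S=0.0000, hold=6.7219 ⇒ V=6.7219 continue | (k=2,j=2): S=167.6596, K−S=0.0000, hold=1.1452 ⇒ V=1.1452 continue  boundary S*=-
step 1: (k=1,j=0): S=130.7104, K−S=5.5096, hold=12.9087 ⇒ V=12.9087 continue | (k=1,j=1): S=154.3082, K−S=0.0000, hold=4.0302 ⇒ V=4.0302 continue  boundary S*=-
step 0: (k=0,j=0): S=142.0200, K−S=0.0000, hold=8.6172 ⇒ V=8.6172 continue  boundary S*=-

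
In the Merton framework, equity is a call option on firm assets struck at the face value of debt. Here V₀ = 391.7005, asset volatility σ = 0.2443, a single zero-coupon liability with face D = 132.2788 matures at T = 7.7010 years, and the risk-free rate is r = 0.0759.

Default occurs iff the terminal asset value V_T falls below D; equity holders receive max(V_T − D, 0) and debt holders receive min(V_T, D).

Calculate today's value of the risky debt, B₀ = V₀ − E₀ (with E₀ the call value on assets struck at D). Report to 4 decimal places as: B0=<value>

Equity is a call on the firm's assets struck at D = 132.2788:
d₁ = [ln(V₀/D) + (r + σ²/2)T] / (σ√T)
   = [ln(391.7005/132.2788) + (0.0759 + 0.5·0.2443²)·7.7010] / (0.2443·√7.7010)
   = [1.085586 + 0.814313] / 0.677949 = 2.802422
d₂ = d₁ − σ√T = 2.802422 − 0.677949 = 2.124473
N(d₁) = 0.997464,  N(d₂) = 0.983185,  e^(−rT) = 0.557381
E₀ = V₀·N(d₁) − D·e^(−rT)·N(d₂)
   = 391.7005·0.997464 − 132.2788·0.557381·0.983185 = 318.217210
B₀ = V₀ − E₀ = 391.7005 − 318.217210 = 73.483290

B0=73.4833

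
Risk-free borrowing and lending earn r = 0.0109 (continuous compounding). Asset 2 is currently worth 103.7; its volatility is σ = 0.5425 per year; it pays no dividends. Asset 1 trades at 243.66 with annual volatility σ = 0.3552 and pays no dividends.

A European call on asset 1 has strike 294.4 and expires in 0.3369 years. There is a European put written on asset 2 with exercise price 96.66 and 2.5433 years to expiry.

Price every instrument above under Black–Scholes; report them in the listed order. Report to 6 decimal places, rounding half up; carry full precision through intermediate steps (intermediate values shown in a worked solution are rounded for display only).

price(asset 1 call K=294.4) = 5.520368
price(asset 2 put K=96.66) = 28.443788

[asset 1 call K=294.4]
σ√T = 0.3552·√0.3369 = 0.206169
d₁ = (ln(S/K) + (r+σ²/2)T) / (σ√T) = (ln(243.66/294.4) + (0.0109+0.3552²/2)·0.3369) / 0.206169 = (-0.189166 + 0.024925) / 0.206169 = -0.796630
d₂ = d₁ − σ√T = -0.796630 − 0.206169 = -1.002799
e^{−rT} = 0.996335
N(d₁) = 0.212833,  N(d₂) = 0.157979
price = S·N(d₁) − K·e^{−rT}·N(d₂) = 51.858855 − 46.338487 = 5.520368
[asset 2 put K=96.66]
σ√T = 0.5425·√2.5433 = 0.865164
d₁ = (ln(S/K) + (r+σ²/2)T) / (σ√T) = (ln(103.7/96.66) + (0.0109+0.5425²/2)·2.5433) / 0.865164 = (0.070302 + 0.401977) / 0.865164 = 0.545884
d₂ = d₁ − σ√T = 0.545884 − 0.865164 = -0.319281
e^{−rT} = 0.972659
N(−d₁) = 0.292573,  N(−d₂) = 0.625243
price = K·e^{−rT}·N(−d₂) − S·N(−d₁) = 58.783605 − 30.339817 = 28.443788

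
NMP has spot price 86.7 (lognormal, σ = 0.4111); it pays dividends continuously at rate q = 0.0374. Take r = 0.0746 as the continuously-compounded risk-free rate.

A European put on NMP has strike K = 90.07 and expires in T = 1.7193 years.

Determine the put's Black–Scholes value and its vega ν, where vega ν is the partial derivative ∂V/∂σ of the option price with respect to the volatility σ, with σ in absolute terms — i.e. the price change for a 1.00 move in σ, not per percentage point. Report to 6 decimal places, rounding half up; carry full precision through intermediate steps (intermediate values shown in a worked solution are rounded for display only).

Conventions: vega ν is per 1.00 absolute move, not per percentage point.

price = 16.036604
ν = 40.438863

σ√T = 0.4111·√1.7193 = 0.539043
d₁ = (ln(S/K) + (r−q+σ²/2)T) / (σ√T) = (ln(86.7/90.07) + (0.0746−0.0374+0.4111²/2)·1.7193) / 0.539043 = (-0.038133 + 0.209242) / 0.539043 = 0.317430
d₂ = d₁ − σ√T = 0.317430 − 0.539043 = -0.221613
e^{−rT} = 0.879625
e^{−qT} = 0.937722
N(−d₁) = 0.375459,  N(−d₂) = 0.587692
Put price V = K·e^{−rT}·N(−d₂) − S·e^{−qT}·N(−d₁) = 46.561583 − 30.524979 = 16.036604
φ(d₁) = (1/√(2π))·e^{−d₁²/2} = 0.379341
ν = S·e^{−qT}·φ(d₁)·√T = 40.438863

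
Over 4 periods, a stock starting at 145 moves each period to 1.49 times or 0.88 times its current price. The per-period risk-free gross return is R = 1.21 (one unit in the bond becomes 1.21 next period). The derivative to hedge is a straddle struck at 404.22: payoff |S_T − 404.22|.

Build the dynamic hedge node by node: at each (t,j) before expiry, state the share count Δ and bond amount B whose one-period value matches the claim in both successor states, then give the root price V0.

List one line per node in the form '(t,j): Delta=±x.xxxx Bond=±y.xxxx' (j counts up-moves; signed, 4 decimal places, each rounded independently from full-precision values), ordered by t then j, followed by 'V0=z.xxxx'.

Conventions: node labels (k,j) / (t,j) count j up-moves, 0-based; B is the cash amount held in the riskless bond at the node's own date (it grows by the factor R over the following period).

Arbitrage-free pricing uses the up-move probability p* = (R−d)/(u−d) = 0.5410, discounting each step at R = 1.21.
Terminal payoffs: V(4,0)=317.2642, V(4,1)=256.9880, V(4,2)=154.9294, V(4,3)=17.8743, V(4,4)=310.4624
(3,0): S=98.8134. Δ = (V_up−V_dn)/(S_up−S_dn) = (256.9880−317.2642)/(147.2320−86.9558) = -1.0000. V = [p*·256.9880 + (1−p*)·317.2642]/1.21 = 235.2527. B = V − Δ·S = 334.0661.
(3,1): S=167.3091. Δ = (V_up−V_dn)/(S_up−S_dn) = (154.9294−256.9880)/(249.2906−147.2320) = -1.0000. V = [p*·154.9294 + (1−p*)·256.9880]/1.21 = 166.7570. B = V − Δ·S = 334.0661.
(3,2): S=283.2848. Δ = (V_up−V_dn)/(S_up−S_dn) = (17.8743−154.9294)/(422.0943−249.2906) = -0.7931. V = [p*·17.8743 + (1−p*)·154.9294]/1.21 = 66.7643. B = V − Δ·S = 291.4449.
(3,3): S=479.6526. Δ = (V_up−V_dn)/(S_up−S_dn) = (310.4624−17.8743)/(714.6824−422.0943) = 1.0000. V = [p*·310.4624 + (1−p*)·17.8743]/1.21 = 145.5865. B = V − Δ·S = -334.0661.
(2,0): S=112.2880. Δ = (V_up−V_dn)/(S_up−S_dn) = (166.7570−235.2527)/(167.3091−98.8134) = -1.0000. V = [p*·166.7570 + (1−p*)·235.2527]/1.21 = 163.7997. B = V − Δ·S = 276.0877.
(2,1): S=190.1240. Δ = (V_up−V_dn)/(S_up−S_dn) = (66.7643−166.7570)/(283.2848−167.3091) = -0.8622. V = [p*·66.7643 + (1−p*)·166.7570]/1.21 = 93.1096. B = V − Δ·S = 257.0320.
(2,2): S=321.9145. Δ = (V_up−V_dn)/(S_up−S_dn) = (145.5865−66.7643)/(479.6526−283.2848) = 0.4014. V = [p*·145.5865 + (1−p*)·66.7643]/1.21 = 90.4180. B = V − Δ·S = -38.7986.
(1,0): S=127.6000. Δ = (V_up−V_dn)/(S_up−S_dn) = (93.1096−163.7997)/(190.1240−112.2880) = -0.9082. V = [p*·93.1096 + (1−p*)·163.7997]/1.21 = 103.7665. B = V − Δ·S = 219.6520.
(1,1): S=216.0500. Δ = (V_up−V_dn)/(S_up−S_dn) = (90.4180−93.1096)/(321.9145−190.1240) = -0.0204. V = [p*·90.4180 + (1−p*)·93.1096]/1.21 = 75.7467. B = V − Δ·S = 80.1591.
(0,0): S=145.0000. Δ = (V_up−V_dn)/(S_up−S_dn) = (75.7467−103.7665)/(216.0500−127.6000) = -0.3168. V = [p*·75.7467 + (1−p*)·103.7665]/1.21 = 73.2300. B = V − Δ·S = 119.1641.
Check: Δ(0,0)·S0 + B(0,0) = 73.2300 = V0.

(0,0): Delta=-0.3168 Bond=119.1641
(1,0): Delta=-0.9082 Bond=219.6520
(1,1): Delta=-0.0204 Bond=80.1591
(2,0): Delta=-1.0000 Bond=276.0877
(2,1): Delta=-0.8622 Bond=257.0320
(2,2): Delta=0.4014 Bond=-38.7986
(3,0): Delta=-1.0000 Bond=334.0661
(3,1): Delta=-1.0000 Bond=334.0661
(3,2): Delta=-0.7931 Bond=291.4449
(3,3): Delta=1.0000 Bond=-334.0661
V0=73.2300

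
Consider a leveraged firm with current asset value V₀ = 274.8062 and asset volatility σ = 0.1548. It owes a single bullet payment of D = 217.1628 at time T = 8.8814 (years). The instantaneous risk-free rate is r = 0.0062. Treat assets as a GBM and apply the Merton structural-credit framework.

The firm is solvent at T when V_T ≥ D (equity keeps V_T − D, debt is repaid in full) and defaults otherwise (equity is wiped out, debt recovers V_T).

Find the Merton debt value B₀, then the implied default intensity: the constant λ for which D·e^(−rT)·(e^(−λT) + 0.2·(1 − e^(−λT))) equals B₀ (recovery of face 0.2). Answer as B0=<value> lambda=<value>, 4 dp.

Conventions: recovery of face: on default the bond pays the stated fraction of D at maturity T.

Equity is a call on the firm's assets struck at D = 217.1628:
d₁ = [ln(V₀/D) + (r + σ²/2)T] / (σ√T)
   = [ln(274.8062/217.1628) + (0.0062 + 0.5·0.1548²)·8.8814] / (0.1548·√8.8814)
   = [0.235419 + 0.161477] / 0.461330 = 0.860330
d₂ = d₁ − σ√T = 0.860330 − 0.461330 = 0.399000
N(d₁) = 0.805197,  N(d₂) = 0.655054,  e^(−rT) = 0.946424
E₀ = V₀·N(d₁) − D·e^(−rT)·N(d₂)
   = 274.8062·0.805197 − 217.1628·0.946424·0.655054 = 86.641105
B₀ = V₀ − E₀ = 274.8062 − 86.641105 = 188.165095
e^(−λT) = (B₀·e^(rT)/D − 0.2)/(1 − 0.2) = (188.1651·1.056609/217.1628 − 0.2)/0.8 = 0.89440025
λ = −ln(0.89440025)/8.8814 = 0.012566

B0=188.1651 lambda=0.0126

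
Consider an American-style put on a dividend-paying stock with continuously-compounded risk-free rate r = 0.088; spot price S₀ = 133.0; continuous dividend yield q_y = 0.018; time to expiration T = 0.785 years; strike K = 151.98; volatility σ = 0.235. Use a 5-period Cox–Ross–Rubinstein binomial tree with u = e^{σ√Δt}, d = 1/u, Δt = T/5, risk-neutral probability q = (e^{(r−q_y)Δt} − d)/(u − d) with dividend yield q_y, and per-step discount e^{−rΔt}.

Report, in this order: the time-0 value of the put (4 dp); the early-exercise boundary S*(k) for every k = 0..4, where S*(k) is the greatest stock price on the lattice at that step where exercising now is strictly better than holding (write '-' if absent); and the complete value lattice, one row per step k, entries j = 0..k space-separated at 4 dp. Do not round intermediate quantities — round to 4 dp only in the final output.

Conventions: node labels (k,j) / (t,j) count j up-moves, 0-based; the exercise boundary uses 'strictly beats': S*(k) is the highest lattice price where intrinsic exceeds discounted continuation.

price = 20.2871
boundary = - 121.1749 110.4011 121.1749 133.0000
tree:
20.2871
30.8051 11.7081
41.5789 19.4570 5.3039
51.3948 30.8051 10.1378 1.2568
60.3379 41.5789 18.9800 2.7462 0.0000
68.4859 51.3948 30.8051 6.0009 0.0000 0.0000

Δt=0.15700, u=1.09759, d=0.91109, q=0.53599, disc=e^(-rΔt)=0.98628
k=5 terminal: V=max(K-S,0) → 68.4859 51.3948 30.8051 6.0009 0.0000 0.0000
k=4: j=0 S=91.6421 intr=60.3379 cont=58.5112 V=60.3379[EX]; j=1 S=110.4011 intr=41.5789 cont=39.8052 V=41.5789[EX]; j=2 S=133.0000 intr=18.9800 cont=17.2700 V=18.9800[EX]; j=3 S=160.2249 intr=0.0000 cont=2.7462 V=2.7462[hold]; j=4 S=193.0226 intr=0.0000 cont=0.0000 V=0.0000[hold]  S*(4)=133.0000
k=3: j=0 S=100.5852 intr=51.3948 cont=49.5933 V=51.3948[EX]; j=1 S=121.1749 intr=30.8051 cont=29.0618 V=30.8051[EX]; j=2 S=145.9791 intr=6.0009 cont=10.1378 V=10.1378[hold]; j=3 S=175.8608 intr=0.0000 cont=1.2568 V=1.2568[hold]  S*(3)=121.1749
k=2: j=0 S=110.4011 intr=41.5789 cont=39.8052 V=41.5789[EX]; j=1 S=133.0000 intr=18.9800 cont=19.4570 V=19.4570[hold]; j=2 S=160.2249 intr=0.0000 cont=5.3039 V=5.3039[hold]  S*(2)=110.4011
k=1: j=0 S=121.1749 intr=30.8051 cont=29.3139 V=30.8051[EX]; j=1 S=145.9791 intr=6.0009 cont=11.7081 V=11.7081[hold]  S*(1)=121.1749
k=0: j=0 S=133.0000 intr=18.9800 cont=20.2871 V=20.2871[hold]  S*(0)=-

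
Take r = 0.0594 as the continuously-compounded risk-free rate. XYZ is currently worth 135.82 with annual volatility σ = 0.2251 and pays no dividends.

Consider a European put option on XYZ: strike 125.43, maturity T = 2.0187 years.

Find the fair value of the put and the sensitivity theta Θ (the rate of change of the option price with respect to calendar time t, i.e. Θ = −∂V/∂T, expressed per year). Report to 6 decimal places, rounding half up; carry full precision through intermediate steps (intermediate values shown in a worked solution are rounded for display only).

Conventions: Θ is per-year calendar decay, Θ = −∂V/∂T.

price = 6.334566
Θ = -1.033491

σ√T = 0.2251·√2.0187 = 0.319824
d₁ = (ln(S/K) + (r+σ²/2)T) / (σ√T) = (ln(135.82/125.43) + (0.0594+0.2251²/2)·2.0187) / 0.319824 = (0.079583 + 0.171055) / 0.319824 = 0.783672
d₂ = d₁ − σ√T = 0.783672 − 0.319824 = 0.463847
e^{−rT} = 0.887000
N(−d₁) = 0.216616,  N(−d₂) = 0.321379
Put price V = K·e^{−rT}·N(−d₂) − S·N(−d₁) = 35.755405 − 29.420839 = 6.334566
φ(d₁) = (1/√(2π))·e^{−d₁²/2} = 0.293461
Θ = −S·φ(d₁)·σ/(2√T) + r·K·e^{−rT}·N(−d₂) = −3.157362 + 2.123871 = -1.033491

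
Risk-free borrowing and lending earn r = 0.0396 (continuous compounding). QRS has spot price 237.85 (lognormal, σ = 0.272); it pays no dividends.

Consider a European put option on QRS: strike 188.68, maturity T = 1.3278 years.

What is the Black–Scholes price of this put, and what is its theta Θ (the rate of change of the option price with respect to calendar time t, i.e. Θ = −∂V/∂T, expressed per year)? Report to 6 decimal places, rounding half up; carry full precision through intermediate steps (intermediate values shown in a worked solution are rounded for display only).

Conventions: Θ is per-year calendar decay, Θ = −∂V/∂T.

σ√T = 0.272·√1.3278 = 0.313426
d₁ = (ln(S/K) + (r+σ²/2)T) / (σ√T) = (ln(237.85/188.68) + (0.0396+0.272²/2)·1.3278) / 0.313426 = (0.231588 + 0.101699) / 0.313426 = 1.063366
d₂ = d₁ − σ√T = 1.063366 − 0.313426 = 0.749940
e^{−rT} = 0.948778
N(−d₁) = 0.143808,  N(−d₂) = 0.226646
Put price V = K·e^{−rT}·N(−d₂) − S·N(−d₁) = 40.573035 − 34.204750 = 6.368285
φ(d₁) = (1/√(2π))·e^{−d₁²/2} = 0.226658
Θ = −S·φ(d₁)·σ/(2√T) + r·K·e^{−rT}·N(−d₂) = −6.362786 + 1.606692 = -4.756093

price = 6.368285
Θ = -4.756093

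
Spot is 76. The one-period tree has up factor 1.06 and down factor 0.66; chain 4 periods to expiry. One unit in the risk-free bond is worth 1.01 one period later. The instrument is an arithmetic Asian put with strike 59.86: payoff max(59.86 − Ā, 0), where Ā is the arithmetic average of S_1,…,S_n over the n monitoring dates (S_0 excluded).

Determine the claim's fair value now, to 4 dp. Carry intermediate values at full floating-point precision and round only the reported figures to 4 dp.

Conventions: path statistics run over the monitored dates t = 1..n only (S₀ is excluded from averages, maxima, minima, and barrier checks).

price = 1.2247

Risk-neutral up-probability p* = (R−d)/(u−d) = (1.01−0.66)/(1.06−0.66) = 0.8750; the claim prices as the p*-weighted sum of path payoffs discounted by R^4.
Enumerate all 2^4 = 16 price paths (U = up ×1.06, D = down ×0.66); each path with k up-moves has probability p*^k·(1−p*)^(4−k).
DDDD: Ā=29.8840, payoff=29.9760, prob=0.000244
UDDD: Ā=47.9956, payoff=11.8644, prob=0.001709
DUDD: Ā=40.3956, payoff=19.4644, prob=0.001709
UUDD: Ā=64.8777, payoff=0.0000, prob=0.011963
DDUD: Ā=35.3796, payoff=24.4804, prob=0.001709
UDUD: Ā=56.8217, payoff=3.0383, prob=0.011963
DUUD: Ā=49.2217, payoff=10.6383, prob=0.011963
UUUD: Ā=79.0530, payoff=0.0000, prob=0.083740
DDDU: Ā=32.0690, payoff=27.7910, prob=0.001709
UDDU: Ā=51.5047, payoff=8.3553, prob=0.011963
DUDU: Ā=43.9047, payoff=15.9553, prob=0.011963
UUDU: Ā=70.5137, payoff=0.0000, prob=0.083740
DDUU: Ā=38.8887, payoff=20.9713, prob=0.011963
UDUU: Ā=62.4577, payoff=0.0000, prob=0.083740
DUUU: Ā=54.8577, payoff=5.0023, prob=0.083740
UUUU: Ā=88.1048, payoff=0.0000, prob=0.586182
Price = Σ prob·payoff / R^4 = 1.274397 / 1.040604 = 1.2247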